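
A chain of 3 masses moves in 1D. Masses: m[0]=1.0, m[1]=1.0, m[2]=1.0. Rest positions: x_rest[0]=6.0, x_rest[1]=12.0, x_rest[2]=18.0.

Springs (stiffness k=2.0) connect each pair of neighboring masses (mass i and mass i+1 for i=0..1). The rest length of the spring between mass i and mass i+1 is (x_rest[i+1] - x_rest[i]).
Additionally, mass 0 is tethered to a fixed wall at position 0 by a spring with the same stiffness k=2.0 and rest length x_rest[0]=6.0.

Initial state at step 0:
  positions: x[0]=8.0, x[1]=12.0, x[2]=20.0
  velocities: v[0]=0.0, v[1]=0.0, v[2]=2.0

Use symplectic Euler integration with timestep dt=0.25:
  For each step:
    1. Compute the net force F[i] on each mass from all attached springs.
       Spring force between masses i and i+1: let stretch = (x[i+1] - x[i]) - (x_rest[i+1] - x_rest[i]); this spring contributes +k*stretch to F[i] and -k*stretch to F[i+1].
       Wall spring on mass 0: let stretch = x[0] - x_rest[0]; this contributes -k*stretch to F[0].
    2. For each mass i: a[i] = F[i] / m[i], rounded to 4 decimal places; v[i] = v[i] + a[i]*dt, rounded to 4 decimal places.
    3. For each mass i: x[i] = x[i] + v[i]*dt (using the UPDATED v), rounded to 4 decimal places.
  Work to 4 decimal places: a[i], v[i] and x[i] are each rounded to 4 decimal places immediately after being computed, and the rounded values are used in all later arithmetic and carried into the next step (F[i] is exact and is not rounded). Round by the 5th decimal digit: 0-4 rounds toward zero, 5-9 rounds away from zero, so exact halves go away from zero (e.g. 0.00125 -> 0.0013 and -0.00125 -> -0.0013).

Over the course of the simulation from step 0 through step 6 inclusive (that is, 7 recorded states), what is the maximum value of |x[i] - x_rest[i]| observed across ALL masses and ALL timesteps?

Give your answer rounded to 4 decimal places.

Answer: 2.8695

Derivation:
Step 0: x=[8.0000 12.0000 20.0000] v=[0.0000 0.0000 2.0000]
Step 1: x=[7.5000 12.5000 20.2500] v=[-2.0000 2.0000 1.0000]
Step 2: x=[6.6875 13.3438 20.2813] v=[-3.2500 3.3750 0.1250]
Step 3: x=[5.8711 14.2227 20.1954] v=[-3.2656 3.5156 -0.3438]
Step 4: x=[5.3648 14.8043 20.1129] v=[-2.0254 2.3262 -0.3302]
Step 5: x=[5.3678 14.8695 20.1168] v=[0.0120 0.2608 0.0155]
Step 6: x=[5.8876 14.4029 20.2148] v=[2.0790 -1.8664 0.3919]
Max displacement = 2.8695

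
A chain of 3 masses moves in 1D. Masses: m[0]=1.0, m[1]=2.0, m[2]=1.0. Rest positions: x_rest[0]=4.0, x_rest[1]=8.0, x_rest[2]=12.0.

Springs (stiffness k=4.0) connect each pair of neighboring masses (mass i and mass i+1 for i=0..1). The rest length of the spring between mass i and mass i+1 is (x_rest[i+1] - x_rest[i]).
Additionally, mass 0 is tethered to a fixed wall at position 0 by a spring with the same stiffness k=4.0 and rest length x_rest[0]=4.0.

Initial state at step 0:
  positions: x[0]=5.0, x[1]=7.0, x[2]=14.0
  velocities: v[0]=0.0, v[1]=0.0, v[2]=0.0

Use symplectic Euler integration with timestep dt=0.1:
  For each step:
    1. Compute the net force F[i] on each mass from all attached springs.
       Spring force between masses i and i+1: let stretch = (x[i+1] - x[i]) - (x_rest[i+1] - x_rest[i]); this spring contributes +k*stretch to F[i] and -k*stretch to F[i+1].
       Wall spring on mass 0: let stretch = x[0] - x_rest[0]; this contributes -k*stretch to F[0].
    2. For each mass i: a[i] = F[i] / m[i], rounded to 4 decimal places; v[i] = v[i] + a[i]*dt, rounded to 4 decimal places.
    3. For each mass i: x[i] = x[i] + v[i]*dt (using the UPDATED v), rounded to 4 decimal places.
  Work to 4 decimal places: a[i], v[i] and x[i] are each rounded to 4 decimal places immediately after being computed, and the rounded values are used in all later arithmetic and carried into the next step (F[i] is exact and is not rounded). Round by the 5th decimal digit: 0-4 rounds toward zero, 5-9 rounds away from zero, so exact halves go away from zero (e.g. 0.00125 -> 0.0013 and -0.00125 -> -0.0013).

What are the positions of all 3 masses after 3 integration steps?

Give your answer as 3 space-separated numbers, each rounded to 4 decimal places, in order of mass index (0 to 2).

Step 0: x=[5.0000 7.0000 14.0000] v=[0.0000 0.0000 0.0000]
Step 1: x=[4.8800 7.1000 13.8800] v=[-1.2000 1.0000 -1.2000]
Step 2: x=[4.6536 7.2912 13.6488] v=[-2.2640 1.9120 -2.3120]
Step 3: x=[4.3466 7.5568 13.3233] v=[-3.0704 2.6560 -3.2550]

Answer: 4.3466 7.5568 13.3233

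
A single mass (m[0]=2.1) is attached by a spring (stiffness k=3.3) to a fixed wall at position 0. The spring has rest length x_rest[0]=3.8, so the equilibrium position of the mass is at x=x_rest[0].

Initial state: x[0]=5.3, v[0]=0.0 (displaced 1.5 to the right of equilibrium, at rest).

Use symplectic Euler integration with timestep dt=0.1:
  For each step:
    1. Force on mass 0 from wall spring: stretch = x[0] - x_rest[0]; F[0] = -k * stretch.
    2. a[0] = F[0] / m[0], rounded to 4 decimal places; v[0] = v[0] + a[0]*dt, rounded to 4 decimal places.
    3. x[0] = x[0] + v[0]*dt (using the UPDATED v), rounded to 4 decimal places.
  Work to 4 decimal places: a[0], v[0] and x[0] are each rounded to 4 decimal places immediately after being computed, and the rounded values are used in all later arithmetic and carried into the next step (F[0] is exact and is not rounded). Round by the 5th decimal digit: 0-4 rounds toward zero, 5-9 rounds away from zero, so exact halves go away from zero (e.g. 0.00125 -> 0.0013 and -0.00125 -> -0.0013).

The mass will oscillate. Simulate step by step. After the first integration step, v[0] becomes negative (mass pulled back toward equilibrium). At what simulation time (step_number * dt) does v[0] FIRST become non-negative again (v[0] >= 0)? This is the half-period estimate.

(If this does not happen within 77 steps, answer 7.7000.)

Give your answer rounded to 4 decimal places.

Answer: 2.6000

Derivation:
Step 0: x=[5.3000] v=[0.0000]
Step 1: x=[5.2764] v=[-0.2357]
Step 2: x=[5.2296] v=[-0.4677]
Step 3: x=[5.1604] v=[-0.6924]
Step 4: x=[5.0698] v=[-0.9062]
Step 5: x=[4.9592] v=[-1.1057]
Step 6: x=[4.8304] v=[-1.2879]
Step 7: x=[4.6854] v=[-1.4498]
Step 8: x=[4.5265] v=[-1.5889]
Step 9: x=[4.3562] v=[-1.7031]
Step 10: x=[4.1772] v=[-1.7905]
Step 11: x=[3.9922] v=[-1.8498]
Step 12: x=[3.8042] v=[-1.8800]
Step 13: x=[3.6161] v=[-1.8807]
Step 14: x=[3.4309] v=[-1.8518]
Step 15: x=[3.2515] v=[-1.7938]
Step 16: x=[3.0807] v=[-1.7076]
Step 17: x=[2.9212] v=[-1.5946]
Step 18: x=[2.7756] v=[-1.4565]
Step 19: x=[2.6461] v=[-1.2955]
Step 20: x=[2.5347] v=[-1.1142]
Step 21: x=[2.4432] v=[-0.9154]
Step 22: x=[2.3730] v=[-0.7022]
Step 23: x=[2.3252] v=[-0.4780]
Step 24: x=[2.3006] v=[-0.2463]
Step 25: x=[2.2995] v=[-0.0107]
Step 26: x=[2.3220] v=[0.2251]
First v>=0 after going negative at step 26, time=2.6000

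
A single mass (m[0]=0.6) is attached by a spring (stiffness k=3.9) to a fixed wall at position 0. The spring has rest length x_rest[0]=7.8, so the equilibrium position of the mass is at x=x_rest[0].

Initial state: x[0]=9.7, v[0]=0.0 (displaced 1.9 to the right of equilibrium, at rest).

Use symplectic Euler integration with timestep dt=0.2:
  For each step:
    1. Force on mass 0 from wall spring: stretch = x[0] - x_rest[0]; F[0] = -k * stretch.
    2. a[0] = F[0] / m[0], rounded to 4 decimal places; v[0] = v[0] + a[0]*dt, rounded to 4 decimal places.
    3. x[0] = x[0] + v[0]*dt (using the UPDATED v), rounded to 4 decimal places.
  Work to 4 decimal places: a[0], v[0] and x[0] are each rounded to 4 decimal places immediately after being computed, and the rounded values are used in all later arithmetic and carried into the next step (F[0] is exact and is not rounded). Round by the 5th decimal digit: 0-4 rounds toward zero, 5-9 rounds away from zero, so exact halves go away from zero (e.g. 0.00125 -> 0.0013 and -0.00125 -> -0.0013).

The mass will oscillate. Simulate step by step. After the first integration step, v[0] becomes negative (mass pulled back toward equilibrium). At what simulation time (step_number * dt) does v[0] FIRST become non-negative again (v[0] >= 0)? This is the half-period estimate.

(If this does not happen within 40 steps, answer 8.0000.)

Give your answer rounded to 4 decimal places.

Step 0: x=[9.7000] v=[0.0000]
Step 1: x=[9.2060] v=[-2.4700]
Step 2: x=[8.3464] v=[-4.2978]
Step 3: x=[7.3448] v=[-5.0081]
Step 4: x=[6.4615] v=[-4.4163]
Step 5: x=[5.9263] v=[-2.6762]
Step 6: x=[5.8782] v=[-0.2404]
Step 7: x=[6.3298] v=[2.2579]
First v>=0 after going negative at step 7, time=1.4000

Answer: 1.4000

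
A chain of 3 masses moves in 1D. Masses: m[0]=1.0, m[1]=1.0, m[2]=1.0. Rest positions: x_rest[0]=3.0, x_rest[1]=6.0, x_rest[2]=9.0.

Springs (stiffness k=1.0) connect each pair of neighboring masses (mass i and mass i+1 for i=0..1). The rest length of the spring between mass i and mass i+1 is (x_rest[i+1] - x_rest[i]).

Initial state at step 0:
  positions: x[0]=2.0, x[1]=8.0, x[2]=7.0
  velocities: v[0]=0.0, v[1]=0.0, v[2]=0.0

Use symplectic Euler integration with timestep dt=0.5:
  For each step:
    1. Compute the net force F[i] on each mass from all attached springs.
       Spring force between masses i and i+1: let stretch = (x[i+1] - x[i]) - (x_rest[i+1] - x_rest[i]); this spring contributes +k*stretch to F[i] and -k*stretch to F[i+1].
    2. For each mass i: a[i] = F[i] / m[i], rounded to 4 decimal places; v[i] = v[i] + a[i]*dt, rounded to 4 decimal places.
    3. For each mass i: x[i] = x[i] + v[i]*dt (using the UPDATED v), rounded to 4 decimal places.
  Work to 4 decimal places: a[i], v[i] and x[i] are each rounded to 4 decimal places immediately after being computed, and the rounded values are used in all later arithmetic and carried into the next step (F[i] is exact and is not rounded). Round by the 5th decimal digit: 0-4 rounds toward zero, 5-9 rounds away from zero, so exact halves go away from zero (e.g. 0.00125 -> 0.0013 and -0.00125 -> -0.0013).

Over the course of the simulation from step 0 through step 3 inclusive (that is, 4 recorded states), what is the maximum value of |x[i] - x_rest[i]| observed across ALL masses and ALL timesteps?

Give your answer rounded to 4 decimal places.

Answer: 2.9219

Derivation:
Step 0: x=[2.0000 8.0000 7.0000] v=[0.0000 0.0000 0.0000]
Step 1: x=[2.7500 6.2500 8.0000] v=[1.5000 -3.5000 2.0000]
Step 2: x=[3.6250 4.0625 9.3125] v=[1.7500 -4.3750 2.6250]
Step 3: x=[3.8594 3.0781 10.0625] v=[0.4688 -1.9688 1.5000]
Max displacement = 2.9219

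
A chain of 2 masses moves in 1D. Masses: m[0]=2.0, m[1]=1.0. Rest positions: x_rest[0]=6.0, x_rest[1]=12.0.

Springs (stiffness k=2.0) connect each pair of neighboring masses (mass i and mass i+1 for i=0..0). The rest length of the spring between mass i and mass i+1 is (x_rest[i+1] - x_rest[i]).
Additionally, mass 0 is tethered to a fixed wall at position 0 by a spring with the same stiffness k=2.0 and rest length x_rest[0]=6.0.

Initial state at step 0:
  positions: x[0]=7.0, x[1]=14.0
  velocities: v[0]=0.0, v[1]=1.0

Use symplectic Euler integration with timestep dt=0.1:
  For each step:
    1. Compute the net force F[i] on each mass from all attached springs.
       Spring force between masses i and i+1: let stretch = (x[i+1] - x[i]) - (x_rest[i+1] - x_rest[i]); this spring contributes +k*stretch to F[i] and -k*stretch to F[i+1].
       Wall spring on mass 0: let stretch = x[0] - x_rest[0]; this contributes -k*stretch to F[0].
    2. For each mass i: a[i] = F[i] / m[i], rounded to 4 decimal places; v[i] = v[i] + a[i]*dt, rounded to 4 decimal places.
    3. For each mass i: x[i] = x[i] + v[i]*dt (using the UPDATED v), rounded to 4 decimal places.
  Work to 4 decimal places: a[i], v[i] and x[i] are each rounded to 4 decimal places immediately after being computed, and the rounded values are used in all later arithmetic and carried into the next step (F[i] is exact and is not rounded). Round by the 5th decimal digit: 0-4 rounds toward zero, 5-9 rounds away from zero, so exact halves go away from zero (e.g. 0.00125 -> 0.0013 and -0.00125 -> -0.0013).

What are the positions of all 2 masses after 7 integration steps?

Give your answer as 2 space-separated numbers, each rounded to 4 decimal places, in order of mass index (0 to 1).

Answer: 7.0277 14.0833

Derivation:
Step 0: x=[7.0000 14.0000] v=[0.0000 1.0000]
Step 1: x=[7.0000 14.0800] v=[0.0000 0.8000]
Step 2: x=[7.0008 14.1384] v=[0.0080 0.5840]
Step 3: x=[7.0030 14.1741] v=[0.0217 0.3565]
Step 4: x=[7.0069 14.1863] v=[0.0385 0.1223]
Step 5: x=[7.0125 14.1749] v=[0.0558 -0.1136]
Step 6: x=[7.0196 14.1403] v=[0.0708 -0.3461]
Step 7: x=[7.0277 14.0833] v=[0.0809 -0.5702]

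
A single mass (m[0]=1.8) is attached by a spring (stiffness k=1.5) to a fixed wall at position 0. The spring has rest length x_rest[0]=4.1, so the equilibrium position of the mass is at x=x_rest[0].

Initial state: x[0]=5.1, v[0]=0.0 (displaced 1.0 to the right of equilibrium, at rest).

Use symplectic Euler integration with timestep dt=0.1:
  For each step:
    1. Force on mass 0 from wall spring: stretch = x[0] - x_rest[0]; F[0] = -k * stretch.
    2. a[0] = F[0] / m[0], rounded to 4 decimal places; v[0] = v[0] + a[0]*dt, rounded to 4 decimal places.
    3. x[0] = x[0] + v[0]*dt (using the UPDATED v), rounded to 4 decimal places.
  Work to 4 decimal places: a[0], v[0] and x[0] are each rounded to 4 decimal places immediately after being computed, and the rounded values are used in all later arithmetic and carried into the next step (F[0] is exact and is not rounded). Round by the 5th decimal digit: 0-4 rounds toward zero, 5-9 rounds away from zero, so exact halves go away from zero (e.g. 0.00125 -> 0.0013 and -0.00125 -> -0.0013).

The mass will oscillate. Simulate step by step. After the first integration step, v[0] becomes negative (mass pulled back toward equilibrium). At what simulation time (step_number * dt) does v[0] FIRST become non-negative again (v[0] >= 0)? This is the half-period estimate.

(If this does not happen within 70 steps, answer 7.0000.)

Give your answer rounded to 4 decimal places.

Step 0: x=[5.1000] v=[0.0000]
Step 1: x=[5.0917] v=[-0.0833]
Step 2: x=[5.0751] v=[-0.1659]
Step 3: x=[5.0504] v=[-0.2472]
Step 4: x=[5.0178] v=[-0.3264]
Step 5: x=[4.9775] v=[-0.4029]
Step 6: x=[4.9299] v=[-0.4760]
Step 7: x=[4.8754] v=[-0.5452]
Step 8: x=[4.8144] v=[-0.6098]
Step 9: x=[4.7475] v=[-0.6693]
Step 10: x=[4.6752] v=[-0.7233]
Step 11: x=[4.5981] v=[-0.7712]
Step 12: x=[4.5168] v=[-0.8127]
Step 13: x=[4.4321] v=[-0.8474]
Step 14: x=[4.3446] v=[-0.8751]
Step 15: x=[4.2551] v=[-0.8955]
Step 16: x=[4.1643] v=[-0.9084]
Step 17: x=[4.0729] v=[-0.9138]
Step 18: x=[3.9818] v=[-0.9115]
Step 19: x=[3.8916] v=[-0.9017]
Step 20: x=[3.8032] v=[-0.8843]
Step 21: x=[3.7172] v=[-0.8596]
Step 22: x=[3.6344] v=[-0.8277]
Step 23: x=[3.5555] v=[-0.7889]
Step 24: x=[3.4812] v=[-0.7435]
Step 25: x=[3.4120] v=[-0.6919]
Step 26: x=[3.3485] v=[-0.6346]
Step 27: x=[3.2913] v=[-0.5720]
Step 28: x=[3.2408] v=[-0.5046]
Step 29: x=[3.1975] v=[-0.4330]
Step 30: x=[3.1617] v=[-0.3578]
Step 31: x=[3.1337] v=[-0.2796]
Step 32: x=[3.1138] v=[-0.1991]
Step 33: x=[3.1021] v=[-0.1169]
Step 34: x=[3.0987] v=[-0.0337]
Step 35: x=[3.1037] v=[0.0497]
First v>=0 after going negative at step 35, time=3.5000

Answer: 3.5000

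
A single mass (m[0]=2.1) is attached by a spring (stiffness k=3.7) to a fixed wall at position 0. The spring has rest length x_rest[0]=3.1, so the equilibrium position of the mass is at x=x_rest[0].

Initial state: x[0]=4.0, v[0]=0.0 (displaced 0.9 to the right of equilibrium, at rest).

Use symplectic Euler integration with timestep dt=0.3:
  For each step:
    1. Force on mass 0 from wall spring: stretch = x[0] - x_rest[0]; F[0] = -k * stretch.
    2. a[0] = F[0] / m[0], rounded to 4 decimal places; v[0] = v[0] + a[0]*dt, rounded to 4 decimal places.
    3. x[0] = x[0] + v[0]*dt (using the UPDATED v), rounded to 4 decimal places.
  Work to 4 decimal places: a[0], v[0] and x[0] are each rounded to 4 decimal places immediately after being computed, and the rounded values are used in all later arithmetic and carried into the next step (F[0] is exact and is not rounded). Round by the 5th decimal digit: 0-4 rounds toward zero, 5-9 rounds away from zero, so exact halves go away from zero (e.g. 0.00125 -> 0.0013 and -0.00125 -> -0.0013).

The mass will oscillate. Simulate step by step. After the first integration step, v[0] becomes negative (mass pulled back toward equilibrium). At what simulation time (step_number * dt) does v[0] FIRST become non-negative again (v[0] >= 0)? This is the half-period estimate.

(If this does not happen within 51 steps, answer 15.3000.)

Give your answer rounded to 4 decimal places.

Answer: 2.4000

Derivation:
Step 0: x=[4.0000] v=[0.0000]
Step 1: x=[3.8573] v=[-0.4757]
Step 2: x=[3.5945] v=[-0.8760]
Step 3: x=[3.2533] v=[-1.1374]
Step 4: x=[2.8878] v=[-1.2184]
Step 5: x=[2.5559] v=[-1.1062]
Step 6: x=[2.3103] v=[-0.8186]
Step 7: x=[2.1899] v=[-0.4012]
Step 8: x=[2.2139] v=[0.0799]
First v>=0 after going negative at step 8, time=2.4000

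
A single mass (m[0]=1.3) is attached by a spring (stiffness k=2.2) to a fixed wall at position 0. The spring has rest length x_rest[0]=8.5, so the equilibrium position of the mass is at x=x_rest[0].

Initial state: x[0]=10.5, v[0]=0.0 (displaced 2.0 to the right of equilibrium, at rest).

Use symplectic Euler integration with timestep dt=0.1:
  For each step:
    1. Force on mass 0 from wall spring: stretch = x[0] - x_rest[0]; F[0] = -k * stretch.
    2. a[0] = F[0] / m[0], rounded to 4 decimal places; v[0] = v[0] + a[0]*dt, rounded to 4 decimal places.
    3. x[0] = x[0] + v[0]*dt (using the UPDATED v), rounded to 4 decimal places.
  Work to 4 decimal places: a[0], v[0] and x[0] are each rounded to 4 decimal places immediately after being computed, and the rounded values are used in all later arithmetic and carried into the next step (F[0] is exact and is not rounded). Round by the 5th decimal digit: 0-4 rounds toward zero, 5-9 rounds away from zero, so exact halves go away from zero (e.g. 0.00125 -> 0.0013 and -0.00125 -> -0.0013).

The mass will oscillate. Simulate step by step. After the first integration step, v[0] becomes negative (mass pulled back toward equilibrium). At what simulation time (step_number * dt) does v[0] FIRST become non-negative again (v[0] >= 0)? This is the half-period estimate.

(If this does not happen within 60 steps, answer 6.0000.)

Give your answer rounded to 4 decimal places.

Answer: 2.5000

Derivation:
Step 0: x=[10.5000] v=[0.0000]
Step 1: x=[10.4662] v=[-0.3385]
Step 2: x=[10.3991] v=[-0.6712]
Step 3: x=[10.2998] v=[-0.9926]
Step 4: x=[10.1701] v=[-1.2972]
Step 5: x=[10.0121] v=[-1.5798]
Step 6: x=[9.8285] v=[-1.8357]
Step 7: x=[9.6225] v=[-2.0605]
Step 8: x=[9.3975] v=[-2.2505]
Step 9: x=[9.1573] v=[-2.4024]
Step 10: x=[8.9059] v=[-2.5136]
Step 11: x=[8.6477] v=[-2.5823]
Step 12: x=[8.3870] v=[-2.6073]
Step 13: x=[8.1282] v=[-2.5882]
Step 14: x=[7.8757] v=[-2.5253]
Step 15: x=[7.6337] v=[-2.4197]
Step 16: x=[7.4064] v=[-2.2731]
Step 17: x=[7.1976] v=[-2.0880]
Step 18: x=[7.0108] v=[-1.8676]
Step 19: x=[6.8492] v=[-1.6156]
Step 20: x=[6.7156] v=[-1.3362]
Step 21: x=[6.6122] v=[-1.0342]
Step 22: x=[6.5407] v=[-0.7147]
Step 23: x=[6.5024] v=[-0.3831]
Step 24: x=[6.4979] v=[-0.0450]
Step 25: x=[6.5273] v=[0.2938]
First v>=0 after going negative at step 25, time=2.5000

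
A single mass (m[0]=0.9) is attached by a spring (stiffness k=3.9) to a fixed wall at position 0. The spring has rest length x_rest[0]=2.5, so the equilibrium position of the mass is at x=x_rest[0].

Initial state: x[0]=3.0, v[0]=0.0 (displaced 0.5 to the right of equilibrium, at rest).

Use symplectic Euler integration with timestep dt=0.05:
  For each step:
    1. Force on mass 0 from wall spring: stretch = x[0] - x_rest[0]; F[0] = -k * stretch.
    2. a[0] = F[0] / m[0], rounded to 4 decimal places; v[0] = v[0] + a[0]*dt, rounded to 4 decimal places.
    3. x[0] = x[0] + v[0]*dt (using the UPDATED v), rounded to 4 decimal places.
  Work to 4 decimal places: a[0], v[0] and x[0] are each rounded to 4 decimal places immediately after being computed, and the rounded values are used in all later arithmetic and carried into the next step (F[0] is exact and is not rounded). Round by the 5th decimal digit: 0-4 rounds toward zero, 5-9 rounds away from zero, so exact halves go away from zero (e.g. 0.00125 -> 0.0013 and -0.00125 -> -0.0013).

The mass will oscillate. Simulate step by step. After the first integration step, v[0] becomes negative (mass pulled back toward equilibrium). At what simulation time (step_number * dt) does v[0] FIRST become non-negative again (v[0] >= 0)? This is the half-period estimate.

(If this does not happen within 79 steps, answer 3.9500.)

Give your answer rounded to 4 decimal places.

Answer: 1.5500

Derivation:
Step 0: x=[3.0000] v=[0.0000]
Step 1: x=[2.9946] v=[-0.1083]
Step 2: x=[2.9838] v=[-0.2155]
Step 3: x=[2.9678] v=[-0.3203]
Step 4: x=[2.9467] v=[-0.4217]
Step 5: x=[2.9208] v=[-0.5185]
Step 6: x=[2.8903] v=[-0.6097]
Step 7: x=[2.8556] v=[-0.6943]
Step 8: x=[2.8170] v=[-0.7713]
Step 9: x=[2.7750] v=[-0.8400]
Step 10: x=[2.7300] v=[-0.8996]
Step 11: x=[2.6825] v=[-0.9494]
Step 12: x=[2.6331] v=[-0.9889]
Step 13: x=[2.5822] v=[-1.0177]
Step 14: x=[2.5304] v=[-1.0355]
Step 15: x=[2.4783] v=[-1.0421]
Step 16: x=[2.4264] v=[-1.0374]
Step 17: x=[2.3753] v=[-1.0215]
Step 18: x=[2.3256] v=[-0.9945]
Step 19: x=[2.2778] v=[-0.9567]
Step 20: x=[2.2324] v=[-0.9086]
Step 21: x=[2.1899] v=[-0.8506]
Step 22: x=[2.1507] v=[-0.7834]
Step 23: x=[2.1153] v=[-0.7077]
Step 24: x=[2.0841] v=[-0.6244]
Step 25: x=[2.0574] v=[-0.5343]
Step 26: x=[2.0355] v=[-0.4384]
Step 27: x=[2.0186] v=[-0.3378]
Step 28: x=[2.0069] v=[-0.2335]
Step 29: x=[2.0006] v=[-0.1267]
Step 30: x=[1.9997] v=[-0.0185]
Step 31: x=[2.0042] v=[0.0899]
First v>=0 after going negative at step 31, time=1.5500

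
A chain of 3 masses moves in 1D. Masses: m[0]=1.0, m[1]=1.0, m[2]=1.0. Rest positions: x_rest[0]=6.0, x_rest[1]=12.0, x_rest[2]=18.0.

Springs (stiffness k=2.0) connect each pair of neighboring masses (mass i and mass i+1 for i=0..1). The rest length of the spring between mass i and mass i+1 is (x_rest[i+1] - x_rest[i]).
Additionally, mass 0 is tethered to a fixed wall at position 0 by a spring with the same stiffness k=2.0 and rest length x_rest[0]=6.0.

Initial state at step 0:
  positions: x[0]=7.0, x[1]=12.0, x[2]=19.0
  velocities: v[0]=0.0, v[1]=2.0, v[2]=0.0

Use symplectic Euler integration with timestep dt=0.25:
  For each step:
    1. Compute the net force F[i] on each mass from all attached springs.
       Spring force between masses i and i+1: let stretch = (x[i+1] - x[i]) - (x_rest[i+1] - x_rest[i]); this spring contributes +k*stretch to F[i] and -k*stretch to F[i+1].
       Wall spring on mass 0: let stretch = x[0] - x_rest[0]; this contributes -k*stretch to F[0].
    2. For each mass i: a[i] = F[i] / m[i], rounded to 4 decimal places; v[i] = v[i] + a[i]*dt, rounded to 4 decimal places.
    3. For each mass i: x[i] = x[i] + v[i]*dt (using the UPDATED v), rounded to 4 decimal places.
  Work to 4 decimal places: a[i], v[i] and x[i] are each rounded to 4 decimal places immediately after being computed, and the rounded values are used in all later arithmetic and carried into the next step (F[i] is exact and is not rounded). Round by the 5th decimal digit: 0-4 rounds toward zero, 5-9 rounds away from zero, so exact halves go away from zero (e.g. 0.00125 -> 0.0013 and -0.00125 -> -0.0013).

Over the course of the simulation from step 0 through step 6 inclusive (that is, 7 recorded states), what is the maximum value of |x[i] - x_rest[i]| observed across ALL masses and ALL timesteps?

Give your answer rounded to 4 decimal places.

Step 0: x=[7.0000 12.0000 19.0000] v=[0.0000 2.0000 0.0000]
Step 1: x=[6.7500 12.7500 18.8750] v=[-1.0000 3.0000 -0.5000]
Step 2: x=[6.4063 13.5156 18.7344] v=[-1.3750 3.0625 -0.5625]
Step 3: x=[6.1504 14.0449 18.6914] v=[-1.0235 2.1173 -0.1719]
Step 4: x=[6.1125 14.1682 18.8176] v=[-0.1515 0.4933 0.5049]
Step 5: x=[6.3175 13.8657 19.1127] v=[0.8201 -1.2099 1.1802]
Step 6: x=[6.6764 13.2756 19.5019] v=[1.4355 -2.3605 1.5567]
Max displacement = 2.1682

Answer: 2.1682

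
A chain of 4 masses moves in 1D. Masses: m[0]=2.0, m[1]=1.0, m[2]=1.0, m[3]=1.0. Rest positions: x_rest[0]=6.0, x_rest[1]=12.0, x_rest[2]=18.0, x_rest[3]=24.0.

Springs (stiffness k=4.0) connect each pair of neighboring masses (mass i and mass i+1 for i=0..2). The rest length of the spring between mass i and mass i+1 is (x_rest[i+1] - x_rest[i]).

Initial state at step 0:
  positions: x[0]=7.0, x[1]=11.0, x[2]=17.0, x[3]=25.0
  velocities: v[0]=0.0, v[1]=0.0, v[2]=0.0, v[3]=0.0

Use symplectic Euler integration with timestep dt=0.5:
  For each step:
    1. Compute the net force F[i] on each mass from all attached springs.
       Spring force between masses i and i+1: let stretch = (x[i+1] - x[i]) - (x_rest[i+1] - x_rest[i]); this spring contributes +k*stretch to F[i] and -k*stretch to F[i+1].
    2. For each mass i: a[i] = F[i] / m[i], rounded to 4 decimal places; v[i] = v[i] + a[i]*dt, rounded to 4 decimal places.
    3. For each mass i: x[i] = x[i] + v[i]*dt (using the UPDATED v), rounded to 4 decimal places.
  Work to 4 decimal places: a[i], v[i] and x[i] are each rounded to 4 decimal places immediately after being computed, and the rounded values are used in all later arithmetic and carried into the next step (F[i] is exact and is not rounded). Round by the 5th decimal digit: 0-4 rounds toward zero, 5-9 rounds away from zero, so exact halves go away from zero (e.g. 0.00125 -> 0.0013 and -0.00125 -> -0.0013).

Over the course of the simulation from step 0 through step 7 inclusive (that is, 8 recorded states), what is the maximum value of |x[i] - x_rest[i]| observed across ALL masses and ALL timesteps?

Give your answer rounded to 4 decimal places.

Answer: 2.0000

Derivation:
Step 0: x=[7.0000 11.0000 17.0000 25.0000] v=[0.0000 0.0000 0.0000 0.0000]
Step 1: x=[6.0000 13.0000 19.0000 23.0000] v=[-2.0000 4.0000 4.0000 -4.0000]
Step 2: x=[5.5000 14.0000 19.0000 23.0000] v=[-1.0000 2.0000 0.0000 0.0000]
Step 3: x=[6.2500 11.5000 18.0000 25.0000] v=[1.5000 -5.0000 -2.0000 4.0000]
Step 4: x=[6.6250 10.2500 17.5000 26.0000] v=[0.7500 -2.5000 -1.0000 2.0000]
Step 5: x=[5.8125 12.6250 18.2500 24.5000] v=[-1.6250 4.7500 1.5000 -3.0000]
Step 6: x=[5.4063 13.8125 19.6250 22.7500] v=[-0.8125 2.3750 2.7500 -3.5000]
Step 7: x=[6.2032 12.4063 18.3125 23.8750] v=[1.5937 -2.8124 -2.6250 2.2500]
Max displacement = 2.0000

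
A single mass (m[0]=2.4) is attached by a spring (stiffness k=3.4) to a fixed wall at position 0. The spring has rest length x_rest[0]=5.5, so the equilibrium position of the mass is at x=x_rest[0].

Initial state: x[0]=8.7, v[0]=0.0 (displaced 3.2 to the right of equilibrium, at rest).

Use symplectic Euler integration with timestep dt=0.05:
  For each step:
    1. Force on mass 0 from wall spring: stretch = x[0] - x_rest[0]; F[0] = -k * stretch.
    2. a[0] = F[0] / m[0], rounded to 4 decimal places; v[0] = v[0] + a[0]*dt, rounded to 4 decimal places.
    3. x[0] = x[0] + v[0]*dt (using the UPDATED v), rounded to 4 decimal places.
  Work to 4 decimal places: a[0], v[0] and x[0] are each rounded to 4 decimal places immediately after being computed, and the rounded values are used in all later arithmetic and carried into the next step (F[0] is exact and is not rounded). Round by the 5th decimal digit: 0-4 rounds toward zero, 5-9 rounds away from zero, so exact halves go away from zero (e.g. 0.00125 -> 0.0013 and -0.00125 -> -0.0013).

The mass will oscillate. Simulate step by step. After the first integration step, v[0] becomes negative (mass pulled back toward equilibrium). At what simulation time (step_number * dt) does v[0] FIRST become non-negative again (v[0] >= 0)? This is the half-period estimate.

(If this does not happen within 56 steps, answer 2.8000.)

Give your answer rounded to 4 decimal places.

Step 0: x=[8.7000] v=[0.0000]
Step 1: x=[8.6887] v=[-0.2267]
Step 2: x=[8.6661] v=[-0.4526]
Step 3: x=[8.6323] v=[-0.6769]
Step 4: x=[8.5874] v=[-0.8988]
Step 5: x=[8.5315] v=[-1.1175]
Step 6: x=[8.4649] v=[-1.3322]
Step 7: x=[8.3878] v=[-1.5422]
Step 8: x=[8.3005] v=[-1.7468]
Step 9: x=[8.2032] v=[-1.9452]
Step 10: x=[8.0964] v=[-2.1367]
Step 11: x=[7.9804] v=[-2.3206]
Step 12: x=[7.8556] v=[-2.4963]
Step 13: x=[7.7224] v=[-2.6632]
Step 14: x=[7.5814] v=[-2.8206]
Step 15: x=[7.4330] v=[-2.9680]
Step 16: x=[7.2778] v=[-3.1049]
Step 17: x=[7.1163] v=[-3.2308]
Step 18: x=[6.9490] v=[-3.3453]
Step 19: x=[6.7766] v=[-3.4479]
Step 20: x=[6.5997] v=[-3.5383]
Step 21: x=[6.4189] v=[-3.6162]
Step 22: x=[6.2348] v=[-3.6813]
Step 23: x=[6.0481] v=[-3.7334]
Step 24: x=[5.8595] v=[-3.7722]
Step 25: x=[5.6696] v=[-3.7977]
Step 26: x=[5.4791] v=[-3.8097]
Step 27: x=[5.2887] v=[-3.8082]
Step 28: x=[5.0990] v=[-3.7932]
Step 29: x=[4.9108] v=[-3.7648]
Step 30: x=[4.7246] v=[-3.7231]
Step 31: x=[4.5412] v=[-3.6682]
Step 32: x=[4.3612] v=[-3.6003]
Step 33: x=[4.1852] v=[-3.5196]
Step 34: x=[4.0139] v=[-3.4265]
Step 35: x=[3.8478] v=[-3.3212]
Step 36: x=[3.6876] v=[-3.2042]
Step 37: x=[3.5338] v=[-3.0758]
Step 38: x=[3.3870] v=[-2.9365]
Step 39: x=[3.2477] v=[-2.7868]
Step 40: x=[3.1163] v=[-2.6273]
Step 41: x=[2.9934] v=[-2.4585]
Step 42: x=[2.8794] v=[-2.2810]
Step 43: x=[2.7746] v=[-2.0954]
Step 44: x=[2.6795] v=[-1.9024]
Step 45: x=[2.5944] v=[-1.7026]
Step 46: x=[2.5196] v=[-1.4968]
Step 47: x=[2.4553] v=[-1.2857]
Step 48: x=[2.4018] v=[-1.0700]
Step 49: x=[2.3593] v=[-0.8505]
Step 50: x=[2.3279] v=[-0.6280]
Step 51: x=[2.3077] v=[-0.4033]
Step 52: x=[2.2988] v=[-0.1772]
Step 53: x=[2.3013] v=[0.0496]
First v>=0 after going negative at step 53, time=2.6500

Answer: 2.6500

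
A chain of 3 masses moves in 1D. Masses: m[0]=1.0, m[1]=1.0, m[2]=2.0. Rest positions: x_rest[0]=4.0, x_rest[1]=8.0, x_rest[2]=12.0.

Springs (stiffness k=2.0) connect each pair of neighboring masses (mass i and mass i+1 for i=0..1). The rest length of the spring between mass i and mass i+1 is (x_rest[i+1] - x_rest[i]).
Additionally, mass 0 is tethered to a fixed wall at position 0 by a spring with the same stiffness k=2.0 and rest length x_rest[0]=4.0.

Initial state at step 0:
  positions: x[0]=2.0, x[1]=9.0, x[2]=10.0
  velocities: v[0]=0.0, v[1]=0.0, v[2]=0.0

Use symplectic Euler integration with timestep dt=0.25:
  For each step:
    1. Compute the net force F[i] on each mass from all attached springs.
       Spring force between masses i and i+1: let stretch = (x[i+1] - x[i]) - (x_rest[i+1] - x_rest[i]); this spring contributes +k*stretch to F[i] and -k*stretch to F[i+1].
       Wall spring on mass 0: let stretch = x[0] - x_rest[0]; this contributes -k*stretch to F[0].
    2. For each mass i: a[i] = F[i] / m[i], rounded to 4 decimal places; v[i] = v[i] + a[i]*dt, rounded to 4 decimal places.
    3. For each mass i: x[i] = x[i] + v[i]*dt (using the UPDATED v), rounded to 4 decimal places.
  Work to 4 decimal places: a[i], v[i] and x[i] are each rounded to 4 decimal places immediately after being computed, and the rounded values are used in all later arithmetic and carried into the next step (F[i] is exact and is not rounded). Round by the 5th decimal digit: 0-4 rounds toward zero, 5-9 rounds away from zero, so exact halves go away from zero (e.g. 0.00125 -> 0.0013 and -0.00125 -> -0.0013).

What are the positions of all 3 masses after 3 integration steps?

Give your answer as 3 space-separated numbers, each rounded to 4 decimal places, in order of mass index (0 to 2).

Step 0: x=[2.0000 9.0000 10.0000] v=[0.0000 0.0000 0.0000]
Step 1: x=[2.6250 8.2500 10.1875] v=[2.5000 -3.0000 0.7500]
Step 2: x=[3.6250 7.0391 10.5039] v=[4.0000 -4.8438 1.2656]
Step 3: x=[4.5987 5.8345 10.8538] v=[3.8946 -4.8185 1.3994]

Answer: 4.5987 5.8345 10.8538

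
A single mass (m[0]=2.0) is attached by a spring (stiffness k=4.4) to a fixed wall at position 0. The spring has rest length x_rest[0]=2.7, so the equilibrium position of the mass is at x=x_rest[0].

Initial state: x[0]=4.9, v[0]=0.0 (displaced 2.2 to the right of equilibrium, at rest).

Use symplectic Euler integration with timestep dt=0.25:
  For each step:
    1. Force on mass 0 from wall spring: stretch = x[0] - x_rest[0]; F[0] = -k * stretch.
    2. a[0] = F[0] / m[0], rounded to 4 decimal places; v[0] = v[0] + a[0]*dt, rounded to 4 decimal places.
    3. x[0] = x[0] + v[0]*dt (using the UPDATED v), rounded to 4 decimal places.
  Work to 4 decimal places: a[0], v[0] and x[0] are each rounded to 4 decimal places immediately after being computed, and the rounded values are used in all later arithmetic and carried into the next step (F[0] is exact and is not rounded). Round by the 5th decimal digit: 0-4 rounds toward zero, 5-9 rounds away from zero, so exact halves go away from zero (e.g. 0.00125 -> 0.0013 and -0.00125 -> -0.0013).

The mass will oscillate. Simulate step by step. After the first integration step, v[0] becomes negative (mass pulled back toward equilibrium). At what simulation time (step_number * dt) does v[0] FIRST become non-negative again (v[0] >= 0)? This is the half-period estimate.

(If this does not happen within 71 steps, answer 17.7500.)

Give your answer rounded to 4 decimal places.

Step 0: x=[4.9000] v=[0.0000]
Step 1: x=[4.5975] v=[-1.2100]
Step 2: x=[4.0341] v=[-2.2536]
Step 3: x=[3.2873] v=[-2.9874]
Step 4: x=[2.4597] v=[-3.3104]
Step 5: x=[1.6652] v=[-3.1782]
Step 6: x=[1.0129] v=[-2.6091]
Step 7: x=[0.5926] v=[-1.6812]
Step 8: x=[0.4621] v=[-0.5221]
Step 9: x=[0.6393] v=[0.7088]
First v>=0 after going negative at step 9, time=2.2500

Answer: 2.2500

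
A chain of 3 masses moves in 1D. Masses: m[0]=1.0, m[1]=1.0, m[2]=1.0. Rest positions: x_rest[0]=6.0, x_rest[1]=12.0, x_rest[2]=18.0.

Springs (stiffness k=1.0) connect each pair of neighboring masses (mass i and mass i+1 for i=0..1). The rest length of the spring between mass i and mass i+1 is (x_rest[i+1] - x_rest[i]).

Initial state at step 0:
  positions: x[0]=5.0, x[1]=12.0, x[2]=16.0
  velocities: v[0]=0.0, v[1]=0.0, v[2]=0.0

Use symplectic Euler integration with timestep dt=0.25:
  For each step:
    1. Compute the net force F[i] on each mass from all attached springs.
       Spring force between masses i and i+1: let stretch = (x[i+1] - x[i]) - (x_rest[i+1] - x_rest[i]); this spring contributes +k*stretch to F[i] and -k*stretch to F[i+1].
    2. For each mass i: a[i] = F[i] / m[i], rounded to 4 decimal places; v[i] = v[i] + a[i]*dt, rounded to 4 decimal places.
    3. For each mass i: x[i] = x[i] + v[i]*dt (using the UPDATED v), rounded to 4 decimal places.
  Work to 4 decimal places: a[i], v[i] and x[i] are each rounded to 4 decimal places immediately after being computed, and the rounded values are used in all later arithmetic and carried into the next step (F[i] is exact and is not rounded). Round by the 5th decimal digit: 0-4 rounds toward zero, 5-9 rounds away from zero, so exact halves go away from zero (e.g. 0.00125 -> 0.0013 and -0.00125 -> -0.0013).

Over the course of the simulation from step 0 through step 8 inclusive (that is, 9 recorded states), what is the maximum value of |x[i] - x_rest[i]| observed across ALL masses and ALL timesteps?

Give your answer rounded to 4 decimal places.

Step 0: x=[5.0000 12.0000 16.0000] v=[0.0000 0.0000 0.0000]
Step 1: x=[5.0625 11.8125 16.1250] v=[0.2500 -0.7500 0.5000]
Step 2: x=[5.1719 11.4727 16.3555] v=[0.4375 -1.3594 0.9219]
Step 3: x=[5.3001 11.0442 16.6558] v=[0.5127 -1.7139 1.2012]
Step 4: x=[5.4123 10.6075 16.9804] v=[0.4487 -1.7470 1.2983]
Step 5: x=[5.4742 10.2444 17.2817] v=[0.2475 -1.4526 1.2051]
Step 6: x=[5.4592 10.0230 17.5182] v=[-0.0600 -0.8858 0.9458]
Step 7: x=[5.3544 9.9848 17.6612] v=[-0.4191 -0.1530 0.5720]
Step 8: x=[5.1640 10.1369 17.6994] v=[-0.7615 0.6085 0.1529]
Max displacement = 2.0152

Answer: 2.0152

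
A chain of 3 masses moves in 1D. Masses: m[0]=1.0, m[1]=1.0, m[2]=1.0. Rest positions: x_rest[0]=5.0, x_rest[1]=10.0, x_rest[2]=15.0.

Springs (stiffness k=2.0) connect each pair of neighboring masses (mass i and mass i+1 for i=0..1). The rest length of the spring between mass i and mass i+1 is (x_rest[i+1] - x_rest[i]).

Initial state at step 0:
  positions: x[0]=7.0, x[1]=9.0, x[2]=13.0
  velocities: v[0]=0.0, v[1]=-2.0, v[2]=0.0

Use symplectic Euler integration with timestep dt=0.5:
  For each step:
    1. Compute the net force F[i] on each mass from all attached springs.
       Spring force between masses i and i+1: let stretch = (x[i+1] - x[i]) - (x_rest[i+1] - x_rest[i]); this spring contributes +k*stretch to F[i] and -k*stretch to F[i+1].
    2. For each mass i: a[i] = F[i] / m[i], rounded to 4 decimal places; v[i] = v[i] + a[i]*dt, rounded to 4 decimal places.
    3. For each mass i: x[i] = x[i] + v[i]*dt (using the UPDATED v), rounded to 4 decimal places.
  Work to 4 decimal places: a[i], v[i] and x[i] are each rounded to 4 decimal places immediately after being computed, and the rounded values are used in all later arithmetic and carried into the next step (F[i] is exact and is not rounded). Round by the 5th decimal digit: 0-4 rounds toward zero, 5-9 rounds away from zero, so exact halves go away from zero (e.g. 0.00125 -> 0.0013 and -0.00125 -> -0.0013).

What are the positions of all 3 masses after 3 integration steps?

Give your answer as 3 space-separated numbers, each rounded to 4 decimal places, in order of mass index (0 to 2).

Step 0: x=[7.0000 9.0000 13.0000] v=[0.0000 -2.0000 0.0000]
Step 1: x=[5.5000 9.0000 13.5000] v=[-3.0000 0.0000 1.0000]
Step 2: x=[3.2500 9.5000 14.2500] v=[-4.5000 1.0000 1.5000]
Step 3: x=[1.6250 9.2500 15.1250] v=[-3.2500 -0.5000 1.7500]

Answer: 1.6250 9.2500 15.1250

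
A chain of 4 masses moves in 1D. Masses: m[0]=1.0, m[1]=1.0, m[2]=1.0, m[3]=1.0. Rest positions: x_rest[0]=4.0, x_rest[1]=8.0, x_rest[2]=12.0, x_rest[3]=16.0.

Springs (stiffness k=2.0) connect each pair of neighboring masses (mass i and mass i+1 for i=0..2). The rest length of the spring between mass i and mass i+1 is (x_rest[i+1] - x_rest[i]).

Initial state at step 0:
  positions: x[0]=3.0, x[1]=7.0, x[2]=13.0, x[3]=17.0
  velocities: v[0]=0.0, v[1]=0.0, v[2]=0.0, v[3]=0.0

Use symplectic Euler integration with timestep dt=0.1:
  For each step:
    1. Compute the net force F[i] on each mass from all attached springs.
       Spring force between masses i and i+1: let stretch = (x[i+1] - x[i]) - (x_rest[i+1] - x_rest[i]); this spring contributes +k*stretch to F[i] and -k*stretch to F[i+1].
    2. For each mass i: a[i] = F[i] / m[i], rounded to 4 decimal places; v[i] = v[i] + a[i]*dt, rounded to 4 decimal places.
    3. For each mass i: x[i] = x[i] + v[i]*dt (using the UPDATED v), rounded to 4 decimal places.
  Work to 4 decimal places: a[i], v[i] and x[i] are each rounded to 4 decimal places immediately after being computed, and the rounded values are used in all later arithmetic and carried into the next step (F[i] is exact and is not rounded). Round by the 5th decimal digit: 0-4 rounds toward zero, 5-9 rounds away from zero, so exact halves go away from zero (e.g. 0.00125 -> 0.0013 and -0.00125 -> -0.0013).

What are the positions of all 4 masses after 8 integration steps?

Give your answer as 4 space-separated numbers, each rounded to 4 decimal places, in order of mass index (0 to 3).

Answer: 3.1406 8.0049 11.9952 16.8594

Derivation:
Step 0: x=[3.0000 7.0000 13.0000 17.0000] v=[0.0000 0.0000 0.0000 0.0000]
Step 1: x=[3.0000 7.0400 12.9600 17.0000] v=[0.0000 0.4000 -0.4000 0.0000]
Step 2: x=[3.0008 7.1176 12.8824 16.9992] v=[0.0080 0.7760 -0.7760 -0.0080]
Step 3: x=[3.0039 7.2282 12.7718 16.9961] v=[0.0314 1.1056 -1.1056 -0.0314]
Step 4: x=[3.0115 7.3652 12.6349 16.9885] v=[0.0763 1.3695 -1.3695 -0.0763]
Step 5: x=[3.0262 7.5205 12.4796 16.9738] v=[0.1470 1.5527 -1.5527 -0.1470]
Step 6: x=[3.0508 7.6851 12.3150 16.9492] v=[0.2459 1.6457 -1.6457 -0.2458]
Step 7: x=[3.0881 7.8496 12.1505 16.9119] v=[0.3728 1.6448 -1.6448 -0.3726]
Step 8: x=[3.1406 8.0049 11.9952 16.8594] v=[0.5251 1.5527 -1.5527 -0.5249]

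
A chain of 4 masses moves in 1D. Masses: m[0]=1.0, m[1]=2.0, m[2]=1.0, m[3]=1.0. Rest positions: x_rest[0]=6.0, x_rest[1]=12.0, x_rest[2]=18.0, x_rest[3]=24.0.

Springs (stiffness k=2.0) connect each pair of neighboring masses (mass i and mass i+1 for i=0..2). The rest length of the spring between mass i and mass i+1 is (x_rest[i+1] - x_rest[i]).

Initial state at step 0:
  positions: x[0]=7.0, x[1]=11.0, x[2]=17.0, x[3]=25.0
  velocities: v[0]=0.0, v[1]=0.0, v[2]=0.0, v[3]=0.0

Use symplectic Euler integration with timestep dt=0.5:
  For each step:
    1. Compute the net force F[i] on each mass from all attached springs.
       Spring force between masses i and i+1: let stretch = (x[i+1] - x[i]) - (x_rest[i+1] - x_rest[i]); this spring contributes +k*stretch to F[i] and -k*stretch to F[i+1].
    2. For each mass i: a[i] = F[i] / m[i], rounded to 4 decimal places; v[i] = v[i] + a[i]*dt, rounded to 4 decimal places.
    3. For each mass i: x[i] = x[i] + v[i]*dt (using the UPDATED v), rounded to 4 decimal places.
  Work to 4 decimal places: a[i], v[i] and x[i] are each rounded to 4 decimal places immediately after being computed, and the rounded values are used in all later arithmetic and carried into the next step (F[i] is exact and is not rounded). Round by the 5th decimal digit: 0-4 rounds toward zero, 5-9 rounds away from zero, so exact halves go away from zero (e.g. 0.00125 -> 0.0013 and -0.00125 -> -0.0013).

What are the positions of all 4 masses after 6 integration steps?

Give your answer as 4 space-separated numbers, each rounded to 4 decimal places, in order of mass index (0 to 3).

Step 0: x=[7.0000 11.0000 17.0000 25.0000] v=[0.0000 0.0000 0.0000 0.0000]
Step 1: x=[6.0000 11.5000 18.0000 24.0000] v=[-2.0000 1.0000 2.0000 -2.0000]
Step 2: x=[4.7500 12.2500 18.7500 23.0000] v=[-2.5000 1.5000 1.5000 -2.0000]
Step 3: x=[4.2500 12.7500 18.3750 22.8750] v=[-1.0000 1.0000 -0.7500 -0.2500]
Step 4: x=[5.0000 12.5313 17.4375 23.5000] v=[1.5000 -0.4375 -1.8750 1.2500]
Step 5: x=[6.5157 11.6563 17.0782 24.0938] v=[3.0313 -1.7501 -0.7187 1.1875]
Step 6: x=[7.6017 10.8516 17.5157 24.1798] v=[2.1719 -1.6095 0.8750 0.1719]

Answer: 7.6017 10.8516 17.5157 24.1798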